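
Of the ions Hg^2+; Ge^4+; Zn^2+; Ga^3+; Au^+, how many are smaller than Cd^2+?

First list Z and electron count for each: Ge^4+ (Z=32, 28 e⁻), Ga^3+ (Z=31, 28 e⁻), Zn^2+ (Z=30, 28 e⁻), Cd^2+ (Z=48, 46 e⁻), Hg^2+ (Z=80, 78 e⁻), Au^+ (Z=79, 78 e⁻). Ge^4+ < Ga^3+ (both 28 e⁻, Z=32>31); Ga^3+ < Zn^2+ (isoelectronic, higher Z=31 is smaller); Zn^2+ < Cd^2+ (same group, period 4 vs 5); Cd^2+ < Hg^2+ (same group, period 5 vs 6); Hg^2+ < Au^+ (isoelectronic, higher Z=80 is smaller).
Overall: Ge^4+ < Ga^3+ < Zn^2+ < Cd^2+ < Hg^2+ < Au^+. Cd^2+ has 3 below it and 2 above. Count: 3.

3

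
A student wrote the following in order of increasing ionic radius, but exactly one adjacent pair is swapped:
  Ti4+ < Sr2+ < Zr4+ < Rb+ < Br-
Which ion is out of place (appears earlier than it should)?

Sr2+

The pair Sr2+, Zr4+ is the wrong way round — both have 36 electrons but Z(Zr)=40 > Z(Sr)=38, so Zr4+ should be the smaller of the two. All other adjacent pairs agree with periodic trends, so Sr2+ is the misplaced ion.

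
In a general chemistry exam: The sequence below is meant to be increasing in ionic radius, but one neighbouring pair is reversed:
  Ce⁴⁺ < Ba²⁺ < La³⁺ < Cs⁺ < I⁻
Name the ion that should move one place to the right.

Ba²⁺

Check each adjacent pair. Ba²⁺ and La³⁺ are reversed: they are isoelectronic (54 e⁻) and La has more protons than Ba (57 vs 56), making La³⁺ smaller. No other neighbouring pair contradicts the periodic trends, so Ba²⁺ is the ion listed too early.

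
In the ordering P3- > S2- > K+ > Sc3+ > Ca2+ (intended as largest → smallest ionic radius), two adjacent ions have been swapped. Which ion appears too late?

Compare adjacent ions: they are isoelectronic (18 e⁻) and Sc has more protons than Ca (21 vs 20), making Sc3+ smaller — yet in this decreasing list Sc3+ sits before Ca2+. Nothing else is reversed, so Ca2+ should move one place to the left.

Ca2+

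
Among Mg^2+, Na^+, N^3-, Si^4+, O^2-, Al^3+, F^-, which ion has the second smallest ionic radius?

All of these have 10 electrons (isoelectronic). With the same electron cloud, the ion with the most protons pulls it in tightest. Nuclear charges: Si^4+ (Z=14), Al^3+ (Z=13), Mg^2+ (Z=12), Na^+ (Z=11), F^- (Z=9), O^2- (Z=8), N^3- (Z=7). Highest Z is smallest.
Ordering: Si^4+ < Al^3+ < Mg^2+ < Na^+ < F^- < O^2- < N^3-. The second smallest is Al^3+.

Al^3+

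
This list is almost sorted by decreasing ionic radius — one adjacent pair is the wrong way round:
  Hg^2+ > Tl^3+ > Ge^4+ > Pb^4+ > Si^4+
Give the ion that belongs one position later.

Ge^4+

Check each adjacent pair. Ge^4+ and Pb^4+ are reversed: same group and charge — period 4 sits above period 6, so Ge^4+ is smaller. No other neighbouring pair contradicts the periodic trends, so Ge^4+ is the ion listed too early.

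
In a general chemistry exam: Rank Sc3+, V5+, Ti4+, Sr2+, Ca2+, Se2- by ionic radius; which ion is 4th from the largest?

First list Z and electron count for each: V5+: 18 e⁻, Z=23, Ti4+: 18 e⁻, Z=22, Sc3+: 18 e⁻, Z=21, Ca2+: 18 e⁻, Z=20, Sr2+: 36 e⁻, Z=38, Se2-: 36 e⁻, Z=34. V5+ < Ti4+ (both 18 e⁻, Z=23>22); Ti4+ < Sc3+ (isoelectronic, higher Z=22 is smaller); Sc3+ < Ca2+ (both 18 e⁻, Z=21>20); Ca2+ < Sr2+ (same group, period 4 vs 5); Sr2+ < Se2- (both 36 e⁻, Z=38>34).
So the order is V5+ < Ti4+ < Sc3+ < Ca2+ < Sr2+ < Se2-; the 4th-largest ion is Sc3+.

Sc3+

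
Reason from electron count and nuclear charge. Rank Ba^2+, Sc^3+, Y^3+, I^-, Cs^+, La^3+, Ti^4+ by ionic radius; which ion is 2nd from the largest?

Cs^+

Ti^4+ has 18 e⁻ (Z=22), Sc^3+ has 18 e⁻ (Z=21), Y^3+ has 36 e⁻ (Z=39), La^3+ has 54 e⁻ (Z=57), Ba^2+ has 54 e⁻ (Z=56), Cs^+ has 54 e⁻ (Z=55), I^- has 54 e⁻ (Z=53). Ti^4+ < Sc^3+ (both 18 e⁻, Z=22>21); Sc^3+ < Y^3+ (same group, period 4 vs 5); Y^3+ < La^3+ (same group, period 5 vs 6); La^3+ < Ba^2+ (isoelectronic, higher Z=57 is smaller); Ba^2+ < Cs^+ (both 54 e⁻, Z=56>55); Cs^+ < I^- (isoelectronic, higher Z=55 is smaller).
Full ascending order: Ti^4+ < Sc^3+ < Y^3+ < La^3+ < Ba^2+ < Cs^+ < I^-. Counting from the largest, position 2 is Cs^+.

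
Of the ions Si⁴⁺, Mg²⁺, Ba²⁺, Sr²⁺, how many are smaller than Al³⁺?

1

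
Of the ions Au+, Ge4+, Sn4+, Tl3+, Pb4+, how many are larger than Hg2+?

Ge4+ (Z=32, 28 e⁻), Sn4+ (Z=50, 46 e⁻), Pb4+ (Z=82, 78 e⁻), Tl3+ (Z=81, 78 e⁻), Hg2+ (Z=80, 78 e⁻), Au+ (Z=79, 78 e⁻). Ge4+ < Sn4+ (same group, period 4 vs 5); Sn4+ < Pb4+ (same group, period 5 vs 6); Pb4+ < Tl3+ (both 78 e⁻, Z=82>81); Tl3+ < Hg2+ (isoelectronic, higher Z=81 is smaller); Hg2+ < Au+ (isoelectronic, higher Z=80 is smaller).
Overall: Ge4+ < Sn4+ < Pb4+ < Tl3+ < Hg2+ < Au+. Hg2+ has 4 below it and 1 above. Count: 1.

1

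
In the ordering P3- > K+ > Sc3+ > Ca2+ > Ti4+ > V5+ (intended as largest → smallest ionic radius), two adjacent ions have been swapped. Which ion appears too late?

Ca2+

Check each adjacent pair. Sc3+ and Ca2+ are reversed: both have 18 electrons but Z(Sc)=21 > Z(Ca)=20, so Sc3+ should be the smaller of the two. No other neighbouring pair contradicts the periodic trends, so Ca2+ is the ion listed too late.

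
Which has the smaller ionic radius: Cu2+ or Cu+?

Cu2+

These are all Cu ions. Removing more electrons (higher positive charge) pulls the remaining electrons in closer, so Cu2+ is smallest and Cu+ is largest.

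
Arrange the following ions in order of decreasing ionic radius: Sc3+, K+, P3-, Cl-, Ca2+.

P3- > Cl- > K+ > Ca2+ > Sc3+

Isoelectronic series (18 e⁻ each). Size is set by nuclear charge: more protons means a smaller ion. Sc3+ (Z=21), Ca2+ (Z=20), K+ (Z=19), Cl- (Z=17), P3- (Z=15).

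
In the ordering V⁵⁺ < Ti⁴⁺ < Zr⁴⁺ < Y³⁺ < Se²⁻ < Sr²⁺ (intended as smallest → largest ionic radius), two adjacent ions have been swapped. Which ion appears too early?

The pair Se²⁻, Sr²⁺ is the wrong way round — Sr²⁺ and Se²⁻ share 36 electrons; the higher nuclear charge on Sr (Z=38) contracts it more, so Sr²⁺ < Se²⁻. All other adjacent pairs agree with periodic trends, so Se²⁻ is the misplaced ion.

Se²⁻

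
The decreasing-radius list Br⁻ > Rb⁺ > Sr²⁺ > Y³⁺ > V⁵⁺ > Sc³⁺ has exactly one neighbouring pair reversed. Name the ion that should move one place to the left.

The pair V⁵⁺, Sc³⁺ is the wrong way round — V⁵⁺ and Sc³⁺ share 18 electrons; the higher nuclear charge on V (Z=23) contracts it more, so V⁵⁺ < Sc³⁺. All other adjacent pairs agree with periodic trends, so Sc³⁺ is the misplaced ion.

Sc³⁺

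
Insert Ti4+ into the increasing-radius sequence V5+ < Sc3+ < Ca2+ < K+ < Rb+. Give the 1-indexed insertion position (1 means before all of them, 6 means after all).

Work out protons and electrons: V5+ has 18 e⁻ (Z=23), Ti4+ has 18 e⁻ (Z=22), Sc3+ has 18 e⁻ (Z=21), Ca2+ has 18 e⁻ (Z=20), K+ has 18 e⁻ (Z=19), Rb+ has 36 e⁻ (Z=37). V5+ < Ti4+ (isoelectronic, higher Z=23 is smaller); Ti4+ < Sc3+ (isoelectronic, higher Z=22 is smaller); Sc3+ < Ca2+ (both 18 e⁻, Z=21>20); Ca2+ < K+ (both 18 e⁻, Z=20>19); K+ < Rb+ (same group, 1 shell fewer).
Putting Ti4+ in gives V5+ < Ti4+ < Sc3+ < Ca2+ < K+ < Rb+; it lands at slot 2.

2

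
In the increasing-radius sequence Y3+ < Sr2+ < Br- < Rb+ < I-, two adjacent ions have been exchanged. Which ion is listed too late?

Rb+

Check each adjacent pair. Br- and Rb+ are reversed: they are isoelectronic (36 e⁻) and Rb has more protons than Br (37 vs 35), making Rb+ smaller. No other neighbouring pair contradicts the periodic trends, so Rb+ is the ion listed too late.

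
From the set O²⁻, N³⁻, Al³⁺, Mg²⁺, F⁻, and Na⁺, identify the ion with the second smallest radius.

Mg²⁺

These species are isoelectronic with 10 electrons. The only difference is the number of protons: Al³⁺ (Z=13), Mg²⁺ (Z=12), Na⁺ (Z=11), F⁻ (Z=9), O²⁻ (Z=8), N³⁻ (Z=7). The strongest nuclear pull (Al³⁺) gives the smallest ion.
Ordering: Al³⁺ < Mg²⁺ < Na⁺ < F⁻ < O²⁻ < N³⁻. The second smallest is Mg²⁺.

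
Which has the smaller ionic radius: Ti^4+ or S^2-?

Ti^4+

All of these have 18 electrons (isoelectronic). With the same electron cloud, the ion with the most protons pulls it in tightest. Nuclear charges: Ti^4+ (Z=22), S^2- (Z=16). Highest Z is smallest.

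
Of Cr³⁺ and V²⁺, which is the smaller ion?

These species are isoelectronic with 21 electrons. The only difference is the number of protons: Cr³⁺ (Z=24), V²⁺ (Z=23). The strongest nuclear pull (Cr³⁺) gives the smallest ion.

Cr³⁺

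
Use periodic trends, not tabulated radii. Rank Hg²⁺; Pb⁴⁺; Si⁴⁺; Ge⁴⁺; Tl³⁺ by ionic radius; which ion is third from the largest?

Pb⁴⁺

First list Z and electron count for each: Si⁴⁺ (Z=14, 10 e⁻), Ge⁴⁺ (Z=32, 28 e⁻), Pb⁴⁺ (Z=82, 78 e⁻), Tl³⁺ (Z=81, 78 e⁻), Hg²⁺ (Z=80, 78 e⁻). Si⁴⁺ < Ge⁴⁺ (same group, 1 shell fewer); Ge⁴⁺ < Pb⁴⁺ (same group, 2 shells fewer); Pb⁴⁺ < Tl³⁺ (both 78 e⁻, Z=82>81); Tl³⁺ < Hg²⁺ (both 78 e⁻, Z=81>80).
That gives Si⁴⁺ < Ge⁴⁺ < Pb⁴⁺ < Tl³⁺ < Hg²⁺. From the largest end, number 3 is Pb⁴⁺.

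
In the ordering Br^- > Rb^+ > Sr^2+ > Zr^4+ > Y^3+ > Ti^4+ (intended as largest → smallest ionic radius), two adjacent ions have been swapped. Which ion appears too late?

Y^3+

Scanning neighbour by neighbour, only Zr^4+/Y^3+ violates a trend: they are isoelectronic (36 e⁻) and Zr has more protons than Y (40 vs 39), making Zr^4+ smaller. That makes Y^3+ the one sitting a position late relative to where it belongs.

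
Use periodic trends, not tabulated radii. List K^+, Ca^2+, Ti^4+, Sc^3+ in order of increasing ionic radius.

Ti^4+ < Sc^3+ < Ca^2+ < K^+

Isoelectronic series (18 e⁻ each). Size is set by nuclear charge: more protons means a smaller ion. Ti^4+ (Z=22), Sc^3+ (Z=21), Ca^2+ (Z=20), K^+ (Z=19).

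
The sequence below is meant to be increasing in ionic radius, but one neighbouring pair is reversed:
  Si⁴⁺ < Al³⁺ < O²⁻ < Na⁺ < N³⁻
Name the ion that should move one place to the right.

O²⁻

Check each adjacent pair. O²⁻ and Na⁺ are reversed: both have 10 electrons but Z(Na)=11 > Z(O)=8, so Na⁺ should be the smaller of the two. No other neighbouring pair contradicts the periodic trends, so O²⁻ is the ion listed too early.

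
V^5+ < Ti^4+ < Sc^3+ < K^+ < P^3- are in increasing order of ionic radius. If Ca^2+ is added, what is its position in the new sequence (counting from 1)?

Each ion has 18 electrons. The ranking follows nuclear charge in reverse — greater Z gives a smaller radius. V^5+ (Z=23), Ti^4+ (Z=22), Sc^3+ (Z=21), Ca^2+ (Z=20), K^+ (Z=19), P^3- (Z=15).
With Ca^2+ included the full order is V^5+ < Ti^4+ < Sc^3+ < Ca^2+ < K^+ < P^3-, so it takes position 4.

4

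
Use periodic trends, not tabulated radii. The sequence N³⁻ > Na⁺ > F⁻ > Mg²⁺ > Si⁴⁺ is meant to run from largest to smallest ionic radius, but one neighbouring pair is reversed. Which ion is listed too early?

The pair Na⁺, F⁻ is the wrong way round — both have 10 electrons but Z(Na)=11 > Z(F)=9, so Na⁺ should be the smaller of the two. All other adjacent pairs agree with periodic trends, so Na⁺ is the misplaced ion.

Na⁺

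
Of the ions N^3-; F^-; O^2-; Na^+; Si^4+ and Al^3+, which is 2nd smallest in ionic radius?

All of these have 10 electrons (isoelectronic). With the same electron cloud, the ion with the most protons pulls it in tightest. Nuclear charges: Si^4+ (Z=14), Al^3+ (Z=13), Na^+ (Z=11), F^- (Z=9), O^2- (Z=8), N^3- (Z=7). Highest Z is smallest.
So the order is Si^4+ < Al^3+ < Na^+ < F^- < O^2- < N^3-; the 2nd-smallest ion is Al^3+.

Al^3+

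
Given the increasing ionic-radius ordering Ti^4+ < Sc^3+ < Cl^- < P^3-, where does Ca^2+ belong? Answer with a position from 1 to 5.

3

Isoelectronic series (18 e⁻ each). Size is set by nuclear charge: more protons means a smaller ion. Ti^4+ (Z=22), Sc^3+ (Z=21), Ca^2+ (Z=20), Cl^- (Z=17), P^3- (Z=15).
The complete sequence is Ti^4+ < Sc^3+ < Ca^2+ < Cl^- < P^3-. Ca^2+ sits at position 3.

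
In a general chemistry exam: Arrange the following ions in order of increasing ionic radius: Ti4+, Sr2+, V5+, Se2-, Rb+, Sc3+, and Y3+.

V5+ < Ti4+ < Sc3+ < Y3+ < Sr2+ < Rb+ < Se2-

Tabulating Z and e⁻: V5+ has 18 e⁻ (Z=23), Ti4+ has 18 e⁻ (Z=22), Sc3+ has 18 e⁻ (Z=21), Y3+ has 36 e⁻ (Z=39), Sr2+ has 36 e⁻ (Z=38), Rb+ has 36 e⁻ (Z=37), Se2- has 36 e⁻ (Z=34). V5+ < Ti4+ (isoelectronic, higher Z=23 is smaller); Ti4+ < Sc3+ (isoelectronic, higher Z=22 is smaller); Sc3+ < Y3+ (same group, 1 shell fewer); Y3+ < Sr2+ (isoelectronic, higher Z=39 is smaller); Sr2+ < Rb+ (both 36 e⁻, Z=38>37); Rb+ < Se2- (isoelectronic, higher Z=37 is smaller).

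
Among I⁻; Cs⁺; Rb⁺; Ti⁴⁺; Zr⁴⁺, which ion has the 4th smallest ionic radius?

Electron counts and nuclear charges: Ti⁴⁺ has 18 e⁻ (Z=22), Zr⁴⁺ has 36 e⁻ (Z=40), Rb⁺ has 36 e⁻ (Z=37), Cs⁺ has 54 e⁻ (Z=55), I⁻ has 54 e⁻ (Z=53). Ti⁴⁺ < Zr⁴⁺ (same group, 1 shell fewer); Zr⁴⁺ < Rb⁺ (both 36 e⁻, Z=40>37); Rb⁺ < Cs⁺ (same group, period 5 vs 6); Cs⁺ < I⁻ (isoelectronic, higher Z=55 is smaller).
Ordering: Ti⁴⁺ < Zr⁴⁺ < Rb⁺ < Cs⁺ < I⁻. The 4th smallest is Cs⁺.

Cs⁺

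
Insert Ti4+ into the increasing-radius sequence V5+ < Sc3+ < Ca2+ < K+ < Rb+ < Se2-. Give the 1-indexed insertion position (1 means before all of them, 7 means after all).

2

Work out protons and electrons: V5+ (Z=23, 18 e⁻), Ti4+ (Z=22, 18 e⁻), Sc3+ (Z=21, 18 e⁻), Ca2+ (Z=20, 18 e⁻), K+ (Z=19, 18 e⁻), Rb+ (Z=37, 36 e⁻), Se2- (Z=34, 36 e⁻). V5+ < Ti4+ (both 18 e⁻, Z=23>22); Ti4+ < Sc3+ (isoelectronic, higher Z=22 is smaller); Sc3+ < Ca2+ (both 18 e⁻, Z=21>20); Ca2+ < K+ (isoelectronic, higher Z=20 is smaller); K+ < Rb+ (same group, period 4 vs 5); Rb+ < Se2- (isoelectronic, higher Z=37 is smaller).
The complete sequence is V5+ < Ti4+ < Sc3+ < Ca2+ < K+ < Rb+ < Se2-. Ti4+ sits at position 2.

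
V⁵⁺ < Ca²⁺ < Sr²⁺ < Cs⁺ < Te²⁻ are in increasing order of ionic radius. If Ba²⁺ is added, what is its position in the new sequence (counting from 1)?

4

Work out protons and electrons: V⁵⁺: 18 e⁻, Z=23, Ca²⁺: 18 e⁻, Z=20, Sr²⁺: 36 e⁻, Z=38, Ba²⁺: 54 e⁻, Z=56, Cs⁺: 54 e⁻, Z=55, Te²⁻: 54 e⁻, Z=52. V⁵⁺ < Ca²⁺ (isoelectronic, higher Z=23 is smaller); Ca²⁺ < Sr²⁺ (same group, 1 shell fewer); Sr²⁺ < Ba²⁺ (same group, 1 shell fewer); Ba²⁺ < Cs⁺ (isoelectronic, higher Z=56 is smaller); Cs⁺ < Te²⁻ (isoelectronic, higher Z=55 is smaller).
Putting Ba²⁺ in gives V⁵⁺ < Ca²⁺ < Sr²⁺ < Ba²⁺ < Cs⁺ < Te²⁻; it lands at slot 4.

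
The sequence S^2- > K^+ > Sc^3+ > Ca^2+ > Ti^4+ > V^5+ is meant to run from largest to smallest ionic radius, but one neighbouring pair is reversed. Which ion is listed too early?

Sc^3+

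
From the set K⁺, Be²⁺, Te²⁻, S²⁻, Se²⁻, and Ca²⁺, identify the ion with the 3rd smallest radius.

First list Z and electron count for each: Be²⁺ has 2 e⁻ (Z=4), Ca²⁺ has 18 e⁻ (Z=20), K⁺ has 18 e⁻ (Z=19), S²⁻ has 18 e⁻ (Z=16), Se²⁻ has 36 e⁻ (Z=34), Te²⁻ has 54 e⁻ (Z=52). Be²⁺ < Ca²⁺ (same group, 2 shells fewer); Ca²⁺ < K⁺ (both 18 e⁻, Z=20>19); K⁺ < S²⁻ (both 18 e⁻, Z=19>16); S²⁻ < Se²⁻ (same group, 1 shell fewer); Se²⁻ < Te²⁻ (same group, period 4 vs 5).
Full ascending order: Be²⁺ < Ca²⁺ < K⁺ < S²⁻ < Se²⁻ < Te²⁻. Counting from the smallest, position 3 is K⁺.

K⁺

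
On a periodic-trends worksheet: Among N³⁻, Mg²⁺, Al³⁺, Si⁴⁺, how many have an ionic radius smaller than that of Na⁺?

3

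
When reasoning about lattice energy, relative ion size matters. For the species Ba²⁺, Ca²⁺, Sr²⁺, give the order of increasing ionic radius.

Ca²⁺ < Sr²⁺ < Ba²⁺

Same group, same charge. Going down the group adds an extra shell of electrons, so the ion gets larger: Ca²⁺ is highest in the group and smallest.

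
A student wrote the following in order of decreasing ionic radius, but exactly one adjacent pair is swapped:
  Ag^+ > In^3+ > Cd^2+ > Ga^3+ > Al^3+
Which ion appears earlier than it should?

The pair In^3+, Cd^2+ is the wrong way round — In^3+ and Cd^2+ share 46 electrons; the higher nuclear charge on In (Z=49) contracts it more, so In^3+ < Cd^2+. All other adjacent pairs agree with periodic trends, so In^3+ is the misplaced ion.

In^3+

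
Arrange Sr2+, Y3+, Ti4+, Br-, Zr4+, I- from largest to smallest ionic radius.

I- > Br- > Sr2+ > Y3+ > Zr4+ > Ti4+

First list Z and electron count for each: Ti4+: 18 e⁻, Z=22, Zr4+: 36 e⁻, Z=40, Y3+: 36 e⁻, Z=39, Sr2+: 36 e⁻, Z=38, Br-: 36 e⁻, Z=35, I-: 54 e⁻, Z=53. Ti4+ < Zr4+ (same group, 1 shell fewer); Zr4+ < Y3+ (both 36 e⁻, Z=40>39); Y3+ < Sr2+ (both 36 e⁻, Z=39>38); Sr2+ < Br- (isoelectronic, higher Z=38 is smaller); Br- < I- (same group, 1 shell fewer).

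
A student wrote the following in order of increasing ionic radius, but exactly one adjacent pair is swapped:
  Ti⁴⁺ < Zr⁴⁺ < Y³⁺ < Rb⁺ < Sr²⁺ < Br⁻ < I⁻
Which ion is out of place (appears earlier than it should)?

Compare adjacent ions: Sr²⁺ and Rb⁺ share 36 electrons; the higher nuclear charge on Sr (Z=38) contracts it more, so Sr²⁺ < Rb⁺ — yet in this increasing list Rb⁺ sits before Sr²⁺. Nothing else is reversed, so Rb⁺ should move one place to the right.

Rb⁺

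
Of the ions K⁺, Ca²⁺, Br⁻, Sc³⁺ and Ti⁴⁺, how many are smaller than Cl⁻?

4

Tabulating Z and e⁻: Ti⁴⁺ has 18 e⁻ (Z=22), Sc³⁺ has 18 e⁻ (Z=21), Ca²⁺ has 18 e⁻ (Z=20), K⁺ has 18 e⁻ (Z=19), Cl⁻ has 18 e⁻ (Z=17), Br⁻ has 36 e⁻ (Z=35). Ti⁴⁺ < Sc³⁺ (both 18 e⁻, Z=22>21); Sc³⁺ < Ca²⁺ (both 18 e⁻, Z=21>20); Ca²⁺ < K⁺ (both 18 e⁻, Z=20>19); K⁺ < Cl⁻ (both 18 e⁻, Z=19>17); Cl⁻ < Br⁻ (same group, 1 shell fewer).
Ordering all of them (including Cl⁻) by radius gives Ti⁴⁺ < Sc³⁺ < Ca²⁺ < K⁺ < Cl⁻ < Br⁻. Count: 4.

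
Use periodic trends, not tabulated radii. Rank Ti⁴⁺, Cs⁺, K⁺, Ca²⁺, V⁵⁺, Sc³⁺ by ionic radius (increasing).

V⁵⁺: 18 e⁻, Z=23, Ti⁴⁺: 18 e⁻, Z=22, Sc³⁺: 18 e⁻, Z=21, Ca²⁺: 18 e⁻, Z=20, K⁺: 18 e⁻, Z=19, Cs⁺: 54 e⁻, Z=55. V⁵⁺ < Ti⁴⁺ (isoelectronic, higher Z=23 is smaller); Ti⁴⁺ < Sc³⁺ (isoelectronic, higher Z=22 is smaller); Sc³⁺ < Ca²⁺ (both 18 e⁻, Z=21>20); Ca²⁺ < K⁺ (both 18 e⁻, Z=20>19); K⁺ < Cs⁺ (same group, period 4 vs 6).

V⁵⁺ < Ti⁴⁺ < Sc³⁺ < Ca²⁺ < K⁺ < Cs⁺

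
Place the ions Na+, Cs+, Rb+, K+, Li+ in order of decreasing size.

Cs+ > Rb+ > K+ > Na+ > Li+

Same group, same charge. Going down the group adds an extra shell of electrons, so the ion gets larger: Li+ is highest in the group and smallest.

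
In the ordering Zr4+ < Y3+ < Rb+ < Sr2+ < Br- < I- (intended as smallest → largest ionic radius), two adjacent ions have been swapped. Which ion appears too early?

Rb+

Compare adjacent ions: they are isoelectronic (36 e⁻) and Sr has more protons than Rb (38 vs 37), making Sr2+ smaller — yet in this increasing list Rb+ sits before Sr2+. Nothing else is reversed, so Rb+ should move one place to the right.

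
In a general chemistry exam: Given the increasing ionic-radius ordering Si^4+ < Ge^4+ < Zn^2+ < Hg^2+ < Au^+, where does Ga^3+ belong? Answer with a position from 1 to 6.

Work out protons and electrons: Si^4+ (Z=14, 10 e⁻), Ge^4+ (Z=32, 28 e⁻), Ga^3+ (Z=31, 28 e⁻), Zn^2+ (Z=30, 28 e⁻), Hg^2+ (Z=80, 78 e⁻), Au^+ (Z=79, 78 e⁻). Si^4+ < Ge^4+ (same group, 1 shell fewer); Ge^4+ < Ga^3+ (both 28 e⁻, Z=32>31); Ga^3+ < Zn^2+ (both 28 e⁻, Z=31>30); Zn^2+ < Hg^2+ (same group, 2 shells fewer); Hg^2+ < Au^+ (isoelectronic, higher Z=80 is smaller).
Merged order: Si^4+ < Ge^4+ < Ga^3+ < Zn^2+ < Hg^2+ < Au^+ — Ga^3+ is number 3.

3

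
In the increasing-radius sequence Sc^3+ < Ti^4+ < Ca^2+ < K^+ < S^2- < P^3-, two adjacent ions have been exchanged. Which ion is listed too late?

Ti^4+

The pair Sc^3+, Ti^4+ is the wrong way round — both have 18 electrons but Z(Ti)=22 > Z(Sc)=21, so Ti^4+ should be the smaller of the two. All other adjacent pairs agree with periodic trends, so Ti^4+ is the misplaced ion.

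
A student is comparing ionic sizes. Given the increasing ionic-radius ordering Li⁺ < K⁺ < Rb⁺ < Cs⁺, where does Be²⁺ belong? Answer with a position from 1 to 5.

1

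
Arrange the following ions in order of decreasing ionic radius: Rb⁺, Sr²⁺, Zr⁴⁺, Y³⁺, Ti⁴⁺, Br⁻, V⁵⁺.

Br⁻ > Rb⁺ > Sr²⁺ > Y³⁺ > Zr⁴⁺ > Ti⁴⁺ > V⁵⁺

V⁵⁺ (Z=23, 18 e⁻), Ti⁴⁺ (Z=22, 18 e⁻), Zr⁴⁺ (Z=40, 36 e⁻), Y³⁺ (Z=39, 36 e⁻), Sr²⁺ (Z=38, 36 e⁻), Rb⁺ (Z=37, 36 e⁻), Br⁻ (Z=35, 36 e⁻). V⁵⁺ < Ti⁴⁺ (isoelectronic, higher Z=23 is smaller); Ti⁴⁺ < Zr⁴⁺ (same group, 1 shell fewer); Zr⁴⁺ < Y³⁺ (isoelectronic, higher Z=40 is smaller); Y³⁺ < Sr²⁺ (isoelectronic, higher Z=39 is smaller); Sr²⁺ < Rb⁺ (isoelectronic, higher Z=38 is smaller); Rb⁺ < Br⁻ (isoelectronic, higher Z=37 is smaller).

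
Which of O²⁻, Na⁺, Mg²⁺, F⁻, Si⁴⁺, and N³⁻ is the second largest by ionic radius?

O²⁻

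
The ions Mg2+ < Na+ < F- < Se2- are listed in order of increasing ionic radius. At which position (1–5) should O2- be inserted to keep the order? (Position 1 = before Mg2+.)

Electron counts and nuclear charges: Mg2+ (Z=12, 10 e⁻), Na+ (Z=11, 10 e⁻), F- (Z=9, 10 e⁻), O2- (Z=8, 10 e⁻), Se2- (Z=34, 36 e⁻). Mg2+ < Na+ (isoelectronic, higher Z=12 is smaller); Na+ < F- (isoelectronic, higher Z=11 is smaller); F- < O2- (isoelectronic, higher Z=9 is smaller); O2- < Se2- (same group, period 2 vs 4).
Merged order: Mg2+ < Na+ < F- < O2- < Se2- — O2- is number 4.

4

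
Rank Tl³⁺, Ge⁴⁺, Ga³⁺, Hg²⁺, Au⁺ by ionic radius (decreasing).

Tabulating Z and e⁻: Ge⁴⁺ (Z=32, 28 e⁻), Ga³⁺ (Z=31, 28 e⁻), Tl³⁺ (Z=81, 78 e⁻), Hg²⁺ (Z=80, 78 e⁻), Au⁺ (Z=79, 78 e⁻). Ge⁴⁺ < Ga³⁺ (both 28 e⁻, Z=32>31); Ga³⁺ < Tl³⁺ (same group, 2 shells fewer); Tl³⁺ < Hg²⁺ (isoelectronic, higher Z=81 is smaller); Hg²⁺ < Au⁺ (isoelectronic, higher Z=80 is smaller).

Au⁺ > Hg²⁺ > Tl³⁺ > Ga³⁺ > Ge⁴⁺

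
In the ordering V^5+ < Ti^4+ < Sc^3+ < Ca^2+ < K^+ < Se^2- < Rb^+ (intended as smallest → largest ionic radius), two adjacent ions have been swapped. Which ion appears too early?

Se^2-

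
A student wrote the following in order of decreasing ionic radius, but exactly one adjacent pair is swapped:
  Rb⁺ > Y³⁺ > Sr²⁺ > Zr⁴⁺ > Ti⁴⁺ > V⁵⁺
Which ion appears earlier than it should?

Check each adjacent pair. Y³⁺ and Sr²⁺ are reversed: Y³⁺ and Sr²⁺ share 36 electrons; the higher nuclear charge on Y (Z=39) contracts it more, so Y³⁺ < Sr²⁺. No other neighbouring pair contradicts the periodic trends, so Y³⁺ is the ion listed too early.

Y³⁺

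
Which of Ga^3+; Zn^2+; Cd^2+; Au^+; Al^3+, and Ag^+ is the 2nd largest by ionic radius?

Work out protons and electrons: Al^3+: 10 e⁻, Z=13, Ga^3+: 28 e⁻, Z=31, Zn^2+: 28 e⁻, Z=30, Cd^2+: 46 e⁻, Z=48, Ag^+: 46 e⁻, Z=47, Au^+: 78 e⁻, Z=79. Al^3+ < Ga^3+ (same group, 1 shell fewer); Ga^3+ < Zn^2+ (isoelectronic, higher Z=31 is smaller); Zn^2+ < Cd^2+ (same group, 1 shell fewer); Cd^2+ < Ag^+ (isoelectronic, higher Z=48 is smaller); Ag^+ < Au^+ (same group, period 5 vs 6).
So the order is Al^3+ < Ga^3+ < Zn^2+ < Cd^2+ < Ag^+ < Au^+; the 2nd-largest ion is Ag^+.

Ag^+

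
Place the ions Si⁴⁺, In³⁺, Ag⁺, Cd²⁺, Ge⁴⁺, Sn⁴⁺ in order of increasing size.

Si⁴⁺ < Ge⁴⁺ < Sn⁴⁺ < In³⁺ < Cd²⁺ < Ag⁺

First list Z and electron count for each: Si⁴⁺: 10 e⁻, Z=14, Ge⁴⁺: 28 e⁻, Z=32, Sn⁴⁺: 46 e⁻, Z=50, In³⁺: 46 e⁻, Z=49, Cd²⁺: 46 e⁻, Z=48, Ag⁺: 46 e⁻, Z=47. Si⁴⁺ < Ge⁴⁺ (same group, 1 shell fewer); Ge⁴⁺ < Sn⁴⁺ (same group, period 4 vs 5); Sn⁴⁺ < In³⁺ (isoelectronic, higher Z=50 is smaller); In³⁺ < Cd²⁺ (isoelectronic, higher Z=49 is smaller); Cd²⁺ < Ag⁺ (isoelectronic, higher Z=48 is smaller).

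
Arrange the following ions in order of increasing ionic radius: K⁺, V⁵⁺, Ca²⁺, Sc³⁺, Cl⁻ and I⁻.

V⁵⁺ < Sc³⁺ < Ca²⁺ < K⁺ < Cl⁻ < I⁻

Electron counts and nuclear charges: V⁵⁺: 18 e⁻, Z=23, Sc³⁺: 18 e⁻, Z=21, Ca²⁺: 18 e⁻, Z=20, K⁺: 18 e⁻, Z=19, Cl⁻: 18 e⁻, Z=17, I⁻: 54 e⁻, Z=53. V⁵⁺ < Sc³⁺ (both 18 e⁻, Z=23>21); Sc³⁺ < Ca²⁺ (isoelectronic, higher Z=21 is smaller); Ca²⁺ < K⁺ (both 18 e⁻, Z=20>19); K⁺ < Cl⁻ (isoelectronic, higher Z=19 is smaller); Cl⁻ < I⁻ (same group, period 3 vs 5).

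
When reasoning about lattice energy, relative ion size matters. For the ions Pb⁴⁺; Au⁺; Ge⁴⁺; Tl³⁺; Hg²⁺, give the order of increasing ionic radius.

Work out protons and electrons: Ge⁴⁺: 28 e⁻, Z=32, Pb⁴⁺: 78 e⁻, Z=82, Tl³⁺: 78 e⁻, Z=81, Hg²⁺: 78 e⁻, Z=80, Au⁺: 78 e⁻, Z=79. Ge⁴⁺ < Pb⁴⁺ (same group, 2 shells fewer); Pb⁴⁺ < Tl³⁺ (both 78 e⁻, Z=82>81); Tl³⁺ < Hg²⁺ (isoelectronic, higher Z=81 is smaller); Hg²⁺ < Au⁺ (isoelectronic, higher Z=80 is smaller).

Ge⁴⁺ < Pb⁴⁺ < Tl³⁺ < Hg²⁺ < Au⁺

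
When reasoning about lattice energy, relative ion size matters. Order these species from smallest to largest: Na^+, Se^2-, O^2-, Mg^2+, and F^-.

Electron counts and nuclear charges: Mg^2+ has 10 e⁻ (Z=12), Na^+ has 10 e⁻ (Z=11), F^- has 10 e⁻ (Z=9), O^2- has 10 e⁻ (Z=8), Se^2- has 36 e⁻ (Z=34). Mg^2+ < Na^+ (isoelectronic, higher Z=12 is smaller); Na^+ < F^- (isoelectronic, higher Z=11 is smaller); F^- < O^2- (isoelectronic, higher Z=9 is smaller); O^2- < Se^2- (same group, 2 shells fewer).

Mg^2+ < Na^+ < F^- < O^2- < Se^2-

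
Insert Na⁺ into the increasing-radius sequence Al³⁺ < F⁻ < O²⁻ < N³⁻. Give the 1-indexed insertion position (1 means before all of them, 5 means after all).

All of these have 10 electrons (isoelectronic). With the same electron cloud, the ion with the most protons pulls it in tightest. Nuclear charges: Al³⁺ (Z=13), Na⁺ (Z=11), F⁻ (Z=9), O²⁻ (Z=8), N³⁻ (Z=7). Highest Z is smallest.
The complete sequence is Al³⁺ < Na⁺ < F⁻ < O²⁻ < N³⁻. Na⁺ sits at position 2.

2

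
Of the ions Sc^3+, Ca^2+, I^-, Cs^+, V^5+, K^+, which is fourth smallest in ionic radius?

Tabulating Z and e⁻: V^5+: 18 e⁻, Z=23, Sc^3+: 18 e⁻, Z=21, Ca^2+: 18 e⁻, Z=20, K^+: 18 e⁻, Z=19, Cs^+: 54 e⁻, Z=55, I^-: 54 e⁻, Z=53. V^5+ < Sc^3+ (both 18 e⁻, Z=23>21); Sc^3+ < Ca^2+ (both 18 e⁻, Z=21>20); Ca^2+ < K^+ (both 18 e⁻, Z=20>19); K^+ < Cs^+ (same group, 2 shells fewer); Cs^+ < I^- (isoelectronic, higher Z=55 is smaller).
Full ascending order: V^5+ < Sc^3+ < Ca^2+ < K^+ < Cs^+ < I^-. Counting from the smallest, position 4 is K^+.

K^+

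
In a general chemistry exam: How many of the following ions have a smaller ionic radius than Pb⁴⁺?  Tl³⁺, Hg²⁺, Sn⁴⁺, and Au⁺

Sn⁴⁺ has 46 e⁻ (Z=50), Pb⁴⁺ has 78 e⁻ (Z=82), Tl³⁺ has 78 e⁻ (Z=81), Hg²⁺ has 78 e⁻ (Z=80), Au⁺ has 78 e⁻ (Z=79). Sn⁴⁺ < Pb⁴⁺ (same group, period 5 vs 6); Pb⁴⁺ < Tl³⁺ (both 78 e⁻, Z=82>81); Tl³⁺ < Hg²⁺ (isoelectronic, higher Z=81 is smaller); Hg²⁺ < Au⁺ (both 78 e⁻, Z=80>79).
Ordering all of them (including Pb⁴⁺) by radius gives Sn⁴⁺ < Pb⁴⁺ < Tl³⁺ < Hg²⁺ < Au⁺. So 1 is smaller.

1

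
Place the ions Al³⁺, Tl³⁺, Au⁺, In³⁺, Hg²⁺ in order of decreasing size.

Electron counts and nuclear charges: Al³⁺: 10 e⁻, Z=13, In³⁺: 46 e⁻, Z=49, Tl³⁺: 78 e⁻, Z=81, Hg²⁺: 78 e⁻, Z=80, Au⁺: 78 e⁻, Z=79. Al³⁺ < In³⁺ (same group, 2 shells fewer); In³⁺ < Tl³⁺ (same group, period 5 vs 6); Tl³⁺ < Hg²⁺ (both 78 e⁻, Z=81>80); Hg²⁺ < Au⁺ (both 78 e⁻, Z=80>79).

Au⁺ > Hg²⁺ > Tl³⁺ > In³⁺ > Al³⁺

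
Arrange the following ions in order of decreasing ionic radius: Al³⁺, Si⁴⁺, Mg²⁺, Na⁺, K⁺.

K⁺ > Na⁺ > Mg²⁺ > Al³⁺ > Si⁴⁺

Electron counts and nuclear charges: Si⁴⁺ (Z=14, 10 e⁻), Al³⁺ (Z=13, 10 e⁻), Mg²⁺ (Z=12, 10 e⁻), Na⁺ (Z=11, 10 e⁻), K⁺ (Z=19, 18 e⁻). Si⁴⁺ < Al³⁺ (both 10 e⁻, Z=14>13); Al³⁺ < Mg²⁺ (both 10 e⁻, Z=13>12); Mg²⁺ < Na⁺ (isoelectronic, higher Z=12 is smaller); Na⁺ < K⁺ (same group, period 3 vs 4).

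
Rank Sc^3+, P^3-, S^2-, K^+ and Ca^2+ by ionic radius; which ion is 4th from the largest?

Ca^2+

All of these have 18 electrons (isoelectronic). With the same electron cloud, the ion with the most protons pulls it in tightest. Nuclear charges: Sc^3+ (Z=21), Ca^2+ (Z=20), K^+ (Z=19), S^2- (Z=16), P^3- (Z=15). Highest Z is smallest.
So the order is Sc^3+ < Ca^2+ < K^+ < S^2- < P^3-; the 4th-largest ion is Ca^2+.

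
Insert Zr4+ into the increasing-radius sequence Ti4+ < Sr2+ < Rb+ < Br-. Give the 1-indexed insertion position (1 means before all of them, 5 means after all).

Electron counts and nuclear charges: Ti4+: 18 e⁻, Z=22, Zr4+: 36 e⁻, Z=40, Sr2+: 36 e⁻, Z=38, Rb+: 36 e⁻, Z=37, Br-: 36 e⁻, Z=35. Ti4+ < Zr4+ (same group, 1 shell fewer); Zr4+ < Sr2+ (both 36 e⁻, Z=40>38); Sr2+ < Rb+ (both 36 e⁻, Z=38>37); Rb+ < Br- (both 36 e⁻, Z=37>35).
Putting Zr4+ in gives Ti4+ < Zr4+ < Sr2+ < Rb+ < Br-; it lands at slot 2.

2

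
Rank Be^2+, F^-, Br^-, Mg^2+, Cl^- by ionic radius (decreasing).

Work out protons and electrons: Be^2+ (Z=4, 2 e⁻), Mg^2+ (Z=12, 10 e⁻), F^- (Z=9, 10 e⁻), Cl^- (Z=17, 18 e⁻), Br^- (Z=35, 36 e⁻). Be^2+ < Mg^2+ (same group, 1 shell fewer); Mg^2+ < F^- (both 10 e⁻, Z=12>9); F^- < Cl^- (same group, 1 shell fewer); Cl^- < Br^- (same group, 1 shell fewer).

Br^- > Cl^- > F^- > Mg^2+ > Be^2+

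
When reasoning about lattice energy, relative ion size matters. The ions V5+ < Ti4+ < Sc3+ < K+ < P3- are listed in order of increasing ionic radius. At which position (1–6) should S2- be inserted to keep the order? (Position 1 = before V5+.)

5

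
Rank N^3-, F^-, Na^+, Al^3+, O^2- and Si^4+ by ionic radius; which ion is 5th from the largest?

Al^3+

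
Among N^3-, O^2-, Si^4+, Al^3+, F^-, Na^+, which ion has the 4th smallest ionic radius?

Isoelectronic series (10 e⁻ each). Size is set by nuclear charge: more protons means a smaller ion. Si^4+ (Z=14), Al^3+ (Z=13), Na^+ (Z=11), F^- (Z=9), O^2- (Z=8), N^3- (Z=7).
Ordering: Si^4+ < Al^3+ < Na^+ < F^- < O^2- < N^3-. The 4th smallest is F^-.

F^-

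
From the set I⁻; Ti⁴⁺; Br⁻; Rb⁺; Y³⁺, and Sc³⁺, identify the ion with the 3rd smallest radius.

Tabulating Z and e⁻: Ti⁴⁺ has 18 e⁻ (Z=22), Sc³⁺ has 18 e⁻ (Z=21), Y³⁺ has 36 e⁻ (Z=39), Rb⁺ has 36 e⁻ (Z=37), Br⁻ has 36 e⁻ (Z=35), I⁻ has 54 e⁻ (Z=53). Ti⁴⁺ < Sc³⁺ (both 18 e⁻, Z=22>21); Sc³⁺ < Y³⁺ (same group, period 4 vs 5); Y³⁺ < Rb⁺ (both 36 e⁻, Z=39>37); Rb⁺ < Br⁻ (isoelectronic, higher Z=37 is smaller); Br⁻ < I⁻ (same group, period 4 vs 5).
That gives Ti⁴⁺ < Sc³⁺ < Y³⁺ < Rb⁺ < Br⁻ < I⁻. From the smallest end, number 3 is Y³⁺.

Y³⁺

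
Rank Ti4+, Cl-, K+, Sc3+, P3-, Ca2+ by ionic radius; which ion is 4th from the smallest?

K+

Isoelectronic series (18 e⁻ each). Size is set by nuclear charge: more protons means a smaller ion. Ti4+ (Z=22), Sc3+ (Z=21), Ca2+ (Z=20), K+ (Z=19), Cl- (Z=17), P3- (Z=15).
So the order is Ti4+ < Sc3+ < Ca2+ < K+ < Cl- < P3-; the 4th-smallest ion is K+.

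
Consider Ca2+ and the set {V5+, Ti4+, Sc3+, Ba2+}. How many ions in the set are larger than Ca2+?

1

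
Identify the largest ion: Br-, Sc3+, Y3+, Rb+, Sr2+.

Br-

First list Z and electron count for each: Sc3+: 18 e⁻, Z=21, Y3+: 36 e⁻, Z=39, Sr2+: 36 e⁻, Z=38, Rb+: 36 e⁻, Z=37, Br-: 36 e⁻, Z=35. Sc3+ < Y3+ (same group, period 4 vs 5); Y3+ < Sr2+ (both 36 e⁻, Z=39>38); Sr2+ < Rb+ (both 36 e⁻, Z=38>37); Rb+ < Br- (both 36 e⁻, Z=37>35).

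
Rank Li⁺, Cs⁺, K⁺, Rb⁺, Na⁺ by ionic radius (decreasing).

Cs⁺ > Rb⁺ > K⁺ > Na⁺ > Li⁺

Same group, same charge. Going down the group adds an extra shell of electrons, so the ion gets larger: Li⁺ is highest in the group and smallest.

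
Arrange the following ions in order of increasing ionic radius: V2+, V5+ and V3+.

V5+ < V3+ < V2+

For a single element, ionic radius drops as positive charge rises — V5+ < V2+.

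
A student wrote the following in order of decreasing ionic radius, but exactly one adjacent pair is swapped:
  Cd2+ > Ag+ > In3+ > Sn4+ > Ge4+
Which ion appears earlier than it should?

Cd2+

Scanning neighbour by neighbour, only Cd2+/Ag+ violates a trend: they are isoelectronic (46 e⁻) and Cd has more protons than Ag (48 vs 47), making Cd2+ smaller. That makes Cd2+ the one sitting a position early relative to where it belongs.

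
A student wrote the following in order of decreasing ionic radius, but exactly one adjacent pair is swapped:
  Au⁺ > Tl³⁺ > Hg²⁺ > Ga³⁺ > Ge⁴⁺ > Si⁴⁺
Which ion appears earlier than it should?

Tl³⁺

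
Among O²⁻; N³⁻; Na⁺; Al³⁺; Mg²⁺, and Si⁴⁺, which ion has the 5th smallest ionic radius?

O²⁻

These species are isoelectronic with 10 electrons. The only difference is the number of protons: Si⁴⁺ (Z=14), Al³⁺ (Z=13), Mg²⁺ (Z=12), Na⁺ (Z=11), O²⁻ (Z=8), N³⁻ (Z=7). The strongest nuclear pull (Si⁴⁺) gives the smallest ion.
Ordering: Si⁴⁺ < Al³⁺ < Mg²⁺ < Na⁺ < O²⁻ < N³⁻. The 5th smallest is O²⁻.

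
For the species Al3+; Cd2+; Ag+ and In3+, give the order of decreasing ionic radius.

Al3+: 10 e⁻, Z=13, In3+: 46 e⁻, Z=49, Cd2+: 46 e⁻, Z=48, Ag+: 46 e⁻, Z=47. Al3+ < In3+ (same group, 2 shells fewer); In3+ < Cd2+ (isoelectronic, higher Z=49 is smaller); Cd2+ < Ag+ (both 46 e⁻, Z=48>47).

Ag+ > Cd2+ > In3+ > Al3+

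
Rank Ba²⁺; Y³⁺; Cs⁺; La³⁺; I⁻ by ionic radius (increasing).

Work out protons and electrons: Y³⁺ has 36 e⁻ (Z=39), La³⁺ has 54 e⁻ (Z=57), Ba²⁺ has 54 e⁻ (Z=56), Cs⁺ has 54 e⁻ (Z=55), I⁻ has 54 e⁻ (Z=53). Y³⁺ < La³⁺ (same group, period 5 vs 6); La³⁺ < Ba²⁺ (isoelectronic, higher Z=57 is smaller); Ba²⁺ < Cs⁺ (both 54 e⁻, Z=56>55); Cs⁺ < I⁻ (isoelectronic, higher Z=55 is smaller).

Y³⁺ < La³⁺ < Ba²⁺ < Cs⁺ < I⁻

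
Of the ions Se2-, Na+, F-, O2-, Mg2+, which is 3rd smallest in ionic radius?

F-

Electron counts and nuclear charges: Mg2+: 10 e⁻, Z=12, Na+: 10 e⁻, Z=11, F-: 10 e⁻, Z=9, O2-: 10 e⁻, Z=8, Se2-: 36 e⁻, Z=34. Mg2+ < Na+ (isoelectronic, higher Z=12 is smaller); Na+ < F- (isoelectronic, higher Z=11 is smaller); F- < O2- (both 10 e⁻, Z=9>8); O2- < Se2- (same group, 2 shells fewer).
So the order is Mg2+ < Na+ < F- < O2- < Se2-; the 3rd-smallest ion is F-.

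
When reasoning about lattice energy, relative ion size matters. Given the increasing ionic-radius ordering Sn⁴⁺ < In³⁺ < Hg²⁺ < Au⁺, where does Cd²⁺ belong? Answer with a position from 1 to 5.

Tabulating Z and e⁻: Sn⁴⁺: 46 e⁻, Z=50, In³⁺: 46 e⁻, Z=49, Cd²⁺: 46 e⁻, Z=48, Hg²⁺: 78 e⁻, Z=80, Au⁺: 78 e⁻, Z=79. Sn⁴⁺ < In³⁺ (both 46 e⁻, Z=50>49); In³⁺ < Cd²⁺ (isoelectronic, higher Z=49 is smaller); Cd²⁺ < Hg²⁺ (same group, 1 shell fewer); Hg²⁺ < Au⁺ (isoelectronic, higher Z=80 is smaller).
Merged order: Sn⁴⁺ < In³⁺ < Cd²⁺ < Hg²⁺ < Au⁺ — Cd²⁺ is number 3.

3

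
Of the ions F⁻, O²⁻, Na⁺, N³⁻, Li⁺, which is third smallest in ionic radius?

F⁻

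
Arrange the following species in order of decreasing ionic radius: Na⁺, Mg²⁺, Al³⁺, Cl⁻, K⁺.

Cl⁻ > K⁺ > Na⁺ > Mg²⁺ > Al³⁺

Al³⁺ has 10 e⁻ (Z=13), Mg²⁺ has 10 e⁻ (Z=12), Na⁺ has 10 e⁻ (Z=11), K⁺ has 18 e⁻ (Z=19), Cl⁻ has 18 e⁻ (Z=17). Al³⁺ < Mg²⁺ (both 10 e⁻, Z=13>12); Mg²⁺ < Na⁺ (both 10 e⁻, Z=12>11); Na⁺ < K⁺ (same group, period 3 vs 4); K⁺ < Cl⁻ (both 18 e⁻, Z=19>17).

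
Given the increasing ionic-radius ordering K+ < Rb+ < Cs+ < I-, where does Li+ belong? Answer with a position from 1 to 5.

Li+ (Z=3, 2 e⁻), K+ (Z=19, 18 e⁻), Rb+ (Z=37, 36 e⁻), Cs+ (Z=55, 54 e⁻), I- (Z=53, 54 e⁻). Li+ < K+ (same group, period 2 vs 4); K+ < Rb+ (same group, 1 shell fewer); Rb+ < Cs+ (same group, 1 shell fewer); Cs+ < I- (both 54 e⁻, Z=55>53).
With Li+ included the full order is Li+ < K+ < Rb+ < Cs+ < I-, so it takes position 1.

1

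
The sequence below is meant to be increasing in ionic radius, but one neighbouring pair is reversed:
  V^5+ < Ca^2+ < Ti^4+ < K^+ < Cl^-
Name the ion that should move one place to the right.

Ca^2+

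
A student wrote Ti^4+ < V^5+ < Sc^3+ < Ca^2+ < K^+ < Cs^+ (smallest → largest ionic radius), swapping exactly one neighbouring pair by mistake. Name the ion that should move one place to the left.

The pair Ti^4+, V^5+ is the wrong way round — they are isoelectronic (18 e⁻) and V has more protons than Ti (23 vs 22), making V^5+ smaller. All other adjacent pairs agree with periodic trends, so V^5+ is the misplaced ion.

V^5+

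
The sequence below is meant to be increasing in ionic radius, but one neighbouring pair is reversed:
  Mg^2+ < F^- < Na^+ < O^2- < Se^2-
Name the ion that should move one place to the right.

Scanning neighbour by neighbour, only F^-/Na^+ violates a trend: both have 10 electrons but Z(Na)=11 > Z(F)=9, so Na^+ should be the smaller of the two. That makes F^- the one sitting a position early relative to where it belongs.

F^-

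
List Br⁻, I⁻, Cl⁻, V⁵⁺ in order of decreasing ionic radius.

I⁻ > Br⁻ > Cl⁻ > V⁵⁺

Tabulating Z and e⁻: V⁵⁺ has 18 e⁻ (Z=23), Cl⁻ has 18 e⁻ (Z=17), Br⁻ has 36 e⁻ (Z=35), I⁻ has 54 e⁻ (Z=53). V⁵⁺ < Cl⁻ (isoelectronic, higher Z=23 is smaller); Cl⁻ < Br⁻ (same group, 1 shell fewer); Br⁻ < I⁻ (same group, period 4 vs 5).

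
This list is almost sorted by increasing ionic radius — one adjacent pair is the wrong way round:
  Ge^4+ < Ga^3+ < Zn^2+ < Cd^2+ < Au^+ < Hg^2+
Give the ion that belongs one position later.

Au^+

Compare adjacent ions: Hg^2+ and Au^+ share 78 electrons; the higher nuclear charge on Hg (Z=80) contracts it more, so Hg^2+ < Au^+ — yet in this increasing list Au^+ sits before Hg^2+. Nothing else is reversed, so Au^+ should move one place to the right.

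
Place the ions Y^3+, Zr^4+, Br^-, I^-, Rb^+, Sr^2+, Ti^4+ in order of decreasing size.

Tabulating Z and e⁻: Ti^4+ has 18 e⁻ (Z=22), Zr^4+ has 36 e⁻ (Z=40), Y^3+ has 36 e⁻ (Z=39), Sr^2+ has 36 e⁻ (Z=38), Rb^+ has 36 e⁻ (Z=37), Br^- has 36 e⁻ (Z=35), I^- has 54 e⁻ (Z=53). Ti^4+ < Zr^4+ (same group, period 4 vs 5); Zr^4+ < Y^3+ (both 36 e⁻, Z=40>39); Y^3+ < Sr^2+ (both 36 e⁻, Z=39>38); Sr^2+ < Rb^+ (isoelectronic, higher Z=38 is smaller); Rb^+ < Br^- (isoelectronic, higher Z=37 is smaller); Br^- < I^- (same group, period 4 vs 5).

I^- > Br^- > Rb^+ > Sr^2+ > Y^3+ > Zr^4+ > Ti^4+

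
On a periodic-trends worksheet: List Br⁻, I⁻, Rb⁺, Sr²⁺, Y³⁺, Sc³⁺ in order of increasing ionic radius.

First list Z and electron count for each: Sc³⁺ has 18 e⁻ (Z=21), Y³⁺ has 36 e⁻ (Z=39), Sr²⁺ has 36 e⁻ (Z=38), Rb⁺ has 36 e⁻ (Z=37), Br⁻ has 36 e⁻ (Z=35), I⁻ has 54 e⁻ (Z=53). Sc³⁺ < Y³⁺ (same group, period 4 vs 5); Y³⁺ < Sr²⁺ (isoelectronic, higher Z=39 is smaller); Sr²⁺ < Rb⁺ (isoelectronic, higher Z=38 is smaller); Rb⁺ < Br⁻ (both 36 e⁻, Z=37>35); Br⁻ < I⁻ (same group, period 4 vs 5).

Sc³⁺ < Y³⁺ < Sr²⁺ < Rb⁺ < Br⁻ < I⁻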